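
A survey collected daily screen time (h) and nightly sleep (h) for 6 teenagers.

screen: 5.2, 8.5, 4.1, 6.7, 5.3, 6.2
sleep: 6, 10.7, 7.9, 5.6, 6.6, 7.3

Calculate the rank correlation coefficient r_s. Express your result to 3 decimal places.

Rank screen: 2, 6, 1, 5, 3, 4
Rank sleep: 2, 6, 5, 1, 3, 4
d = rank(screen) − rank(sleep): 0, 0, -4, 4, 0, 0; Σd² = 32
ρ = 1 − 6Σd² / [n(n²−1)] = 1 − 6×32 / (6×35) = 1 − 192/210 ≈ 0.086

0.086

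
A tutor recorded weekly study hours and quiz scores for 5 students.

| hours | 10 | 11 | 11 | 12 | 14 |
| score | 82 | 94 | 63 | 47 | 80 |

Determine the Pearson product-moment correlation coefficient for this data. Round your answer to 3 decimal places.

-0.131

n = 5, Σx = 58, Σy = 366, Σx² = 682, Σy² = 28138, Σxy = 4231
nΣxy − ΣxΣy = 21155 − 21228 = -73
nΣx² − (Σx)² = 3410 − 3364 = 46; nΣy² − (Σy)² = 140690 − 133956 = 6734
r = -73 / √(46 × 6734) = -73 / 556.5645 ≈ -0.131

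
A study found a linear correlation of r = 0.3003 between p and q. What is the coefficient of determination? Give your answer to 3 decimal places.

r² = (0.3003)² = 0.090

0.090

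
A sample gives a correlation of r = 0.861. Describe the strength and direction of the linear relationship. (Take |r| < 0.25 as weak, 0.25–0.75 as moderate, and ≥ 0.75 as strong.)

strong positive

r = 0.861 > 0 so the relationship is positive.
|r| = 0.861, which falls in the strong range.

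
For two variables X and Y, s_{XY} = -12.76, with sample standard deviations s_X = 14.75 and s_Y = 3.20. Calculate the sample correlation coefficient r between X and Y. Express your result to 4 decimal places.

-0.2703

r = Cov(X,Y) / (s_X · s_Y) = -12.76 / (14.75 × 3.20)
  = -12.76 / 47.2000 ≈ -0.2703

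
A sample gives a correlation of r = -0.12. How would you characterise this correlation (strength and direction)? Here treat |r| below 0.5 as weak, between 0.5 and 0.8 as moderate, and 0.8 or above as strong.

r = -0.12 < 0 so the relationship is negative.
|r| = 0.12, which falls in the weak range.

weak negative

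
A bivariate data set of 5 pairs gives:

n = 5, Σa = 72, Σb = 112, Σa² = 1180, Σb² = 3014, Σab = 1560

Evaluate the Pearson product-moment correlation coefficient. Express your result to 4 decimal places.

r = (nΣab − ΣaΣb) / √[(nΣa² − (Σa)²)(nΣb² − (Σb)²)]
Numerator: 5×1560 − 72×112 = -264
Denominator: √[(5900 − 5184)(15070 − 12544)] = √[716 × 2526] = 1344.8479
r = -264 / 1344.8479 ≈ -0.1963

-0.1963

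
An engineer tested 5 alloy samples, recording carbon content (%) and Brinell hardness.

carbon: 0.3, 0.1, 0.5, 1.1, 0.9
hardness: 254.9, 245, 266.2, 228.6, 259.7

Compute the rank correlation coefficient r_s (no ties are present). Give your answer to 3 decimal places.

Rank carbon: 2, 1, 3, 5, 4
Rank hardness: 3, 2, 5, 1, 4
d = rank(carbon) − rank(hardness): -1, -1, -2, 4, 0; Σd² = 22
ρ = 1 − 6Σd² / [n(n²−1)] = 1 − 6×22 / (5×24) = 1 − 132/120 ≈ -0.100

-0.100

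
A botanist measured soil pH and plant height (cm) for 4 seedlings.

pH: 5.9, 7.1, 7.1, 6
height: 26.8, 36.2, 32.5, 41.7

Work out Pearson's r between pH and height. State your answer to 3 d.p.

n = 4, Σx = 26.1, Σy = 137.2, Σx² = 171.63, Σy² = 4823.82, Σxy = 896.09
nΣxy − ΣxΣy = 3584.36 − 3580.92 = 3.44
nΣx² − (Σx)² = 686.52 − 681.21 = 5.31; nΣy² − (Σy)² = 19295.28 − 18823.84 = 471.44
r = 3.44 / √(5.31 × 471.44) = 3.44 / 50.0335 ≈ 0.069

0.069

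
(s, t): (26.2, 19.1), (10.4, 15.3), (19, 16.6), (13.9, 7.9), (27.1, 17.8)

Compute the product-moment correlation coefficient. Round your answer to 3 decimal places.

n = 5, Σs = 96.6, Σt = 76.7, Σs² = 2083.22, Σt² = 1253.71, Σst = 1567.13
nΣst − ΣsΣt = 7835.65 − 7409.22 = 426.43
nΣs² − (Σs)² = 10416.1 − 9331.56 = 1084.54; nΣt² − (Σt)² = 6268.55 − 5882.89 = 385.66
r = 426.43 / √(1084.54 × 385.66) = 426.43 / 646.7331 ≈ 0.659

0.659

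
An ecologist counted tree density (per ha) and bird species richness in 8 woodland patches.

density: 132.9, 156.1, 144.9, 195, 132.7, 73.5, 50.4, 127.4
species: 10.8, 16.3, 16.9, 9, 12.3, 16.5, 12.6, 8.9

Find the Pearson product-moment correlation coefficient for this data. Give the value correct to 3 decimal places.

n = 8, Σx = 1012.9, Σy = 103.3, Σx² = 142833.09, Σy² = 1410.45, Σxy = 12797.42
nΣxy − ΣxΣy = 102379.36 − 104632.57 = -2253.21
nΣx² − (Σx)² = 1142664.72 − 1025966.41 = 116698.31; nΣy² − (Σy)² = 11283.6 − 10670.89 = 612.71
r = -2253.21 / √(116698.31 × 612.71) = -2253.21 / 8455.8986 ≈ -0.266

-0.266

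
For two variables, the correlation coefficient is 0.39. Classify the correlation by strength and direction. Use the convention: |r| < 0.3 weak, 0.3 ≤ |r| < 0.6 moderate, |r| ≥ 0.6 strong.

r = 0.39 > 0 so the relationship is positive.
|r| = 0.39, which falls in the moderate range.

moderate positive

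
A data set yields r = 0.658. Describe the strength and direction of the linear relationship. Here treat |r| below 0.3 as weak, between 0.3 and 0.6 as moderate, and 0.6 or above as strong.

strong positive

r = 0.658 > 0 so the relationship is positive.
|r| = 0.658, which falls in the strong range.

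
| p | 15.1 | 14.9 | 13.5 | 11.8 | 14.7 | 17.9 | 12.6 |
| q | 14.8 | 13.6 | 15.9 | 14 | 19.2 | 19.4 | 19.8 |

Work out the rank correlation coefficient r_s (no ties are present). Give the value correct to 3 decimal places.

0.036

Rank p: 6, 5, 3, 1, 4, 7, 2
Rank q: 3, 1, 4, 2, 5, 6, 7
d = rank(p) − rank(q): 3, 4, -1, -1, -1, 1, -5; Σd² = 54
ρ = 1 − 6Σd² / [n(n²−1)] = 1 − 6×54 / (7×48) = 1 − 324/336 ≈ 0.036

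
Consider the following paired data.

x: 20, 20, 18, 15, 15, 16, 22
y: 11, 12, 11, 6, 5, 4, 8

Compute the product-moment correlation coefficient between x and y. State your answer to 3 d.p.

0.688

n = 7, Σx = 126, Σy = 57, Σx² = 2314, Σy² = 527, Σxy = 1063
nΣxy − ΣxΣy = 7441 − 7182 = 259
nΣx² − (Σx)² = 16198 − 15876 = 322; nΣy² − (Σy)² = 3689 − 3249 = 440
r = 259 / √(322 × 440) = 259 / 376.4040 ≈ 0.688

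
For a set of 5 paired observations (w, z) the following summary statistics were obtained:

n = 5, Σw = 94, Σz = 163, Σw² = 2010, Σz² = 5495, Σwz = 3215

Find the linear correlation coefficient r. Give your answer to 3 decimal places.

r = (nΣwz − ΣwΣz) / √[(nΣw² − (Σw)²)(nΣz² − (Σz)²)]
Numerator: 5×3215 − 94×163 = 753
Denominator: √[(10050 − 8836)(27475 − 26569)] = √[1214 × 906] = 1048.7535
r = 753 / 1048.7535 ≈ 0.718

0.718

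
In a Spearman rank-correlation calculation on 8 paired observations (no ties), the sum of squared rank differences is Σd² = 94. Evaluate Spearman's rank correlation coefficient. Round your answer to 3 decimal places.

ρ = 1 − 6Σd² / [n(n²−1)] = 1 − 6×94 / (8×63)
  = 1 − 564/504 = 1 − 1.1190 ≈ -0.119

-0.119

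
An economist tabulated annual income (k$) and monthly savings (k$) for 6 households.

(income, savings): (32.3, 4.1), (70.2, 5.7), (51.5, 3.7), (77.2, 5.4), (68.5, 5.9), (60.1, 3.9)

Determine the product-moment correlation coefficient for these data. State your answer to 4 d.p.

0.7180

n = 6, Σx = 359.8, Σy = 28.7, Σx² = 22887.68, Σy² = 142.17, Σxy = 1778.54
nΣxy − ΣxΣy = 10671.24 − 10326.26 = 344.98
nΣx² − (Σx)² = 137326.08 − 129456.04 = 7870.04; nΣy² − (Σy)² = 853.02 − 823.69 = 29.33
r = 344.98 / √(7870.04 × 29.33) = 344.98 / 480.4459 ≈ 0.7180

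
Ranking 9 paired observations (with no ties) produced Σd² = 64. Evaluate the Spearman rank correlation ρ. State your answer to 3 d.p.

ρ = 1 − 6Σd² / [n(n²−1)] = 1 − 6×64 / (9×80)
  = 1 − 384/720 = 1 − 0.5333 ≈ 0.467

0.467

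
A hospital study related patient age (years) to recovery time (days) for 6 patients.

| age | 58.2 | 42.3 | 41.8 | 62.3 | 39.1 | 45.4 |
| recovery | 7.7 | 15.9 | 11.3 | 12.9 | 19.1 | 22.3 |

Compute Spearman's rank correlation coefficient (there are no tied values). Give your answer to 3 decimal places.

-0.314

Rank age: 5, 3, 2, 6, 1, 4
Rank recovery: 1, 4, 2, 3, 5, 6
d = rank(age) − rank(recovery): 4, -1, 0, 3, -4, -2; Σd² = 46
ρ = 1 − 6Σd² / [n(n²−1)] = 1 − 6×46 / (6×35) = 1 − 276/210 ≈ -0.314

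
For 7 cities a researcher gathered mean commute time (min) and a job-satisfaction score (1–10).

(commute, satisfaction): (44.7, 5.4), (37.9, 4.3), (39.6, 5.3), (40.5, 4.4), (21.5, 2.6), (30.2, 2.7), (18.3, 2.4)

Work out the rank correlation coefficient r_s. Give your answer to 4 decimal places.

Rank commute: 7, 4, 5, 6, 2, 3, 1
Rank satisfaction: 7, 4, 6, 5, 2, 3, 1
d = rank(commute) − rank(satisfaction): 0, 0, -1, 1, 0, 0, 0; Σd² = 2
ρ = 1 − 6Σd² / [n(n²−1)] = 1 − 6×2 / (7×48) = 1 − 12/336 ≈ 0.9643

0.9643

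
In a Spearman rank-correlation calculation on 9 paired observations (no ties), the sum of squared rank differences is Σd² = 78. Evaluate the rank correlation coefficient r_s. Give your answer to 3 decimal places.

0.350

ρ = 1 − 6Σd² / [n(n²−1)] = 1 − 6×78 / (9×80)
  = 1 − 468/720 = 1 − 0.6500 ≈ 0.350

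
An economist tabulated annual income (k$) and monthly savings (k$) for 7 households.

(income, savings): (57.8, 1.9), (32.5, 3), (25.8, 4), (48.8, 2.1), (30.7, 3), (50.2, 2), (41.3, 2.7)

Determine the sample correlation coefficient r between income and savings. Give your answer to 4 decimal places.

n = 7, Σx = 287.1, Σy = 18.7, Σx² = 12612.39, Σy² = 53.31, Σxy = 717.01
nΣxy − ΣxΣy = 5019.07 − 5368.77 = -349.7
nΣx² − (Σx)² = 88286.73 − 82426.41 = 5860.32; nΣy² − (Σy)² = 373.17 − 349.69 = 23.48
r = -349.7 / √(5860.32 × 23.48) = -349.7 / 370.9452 ≈ -0.9427

-0.9427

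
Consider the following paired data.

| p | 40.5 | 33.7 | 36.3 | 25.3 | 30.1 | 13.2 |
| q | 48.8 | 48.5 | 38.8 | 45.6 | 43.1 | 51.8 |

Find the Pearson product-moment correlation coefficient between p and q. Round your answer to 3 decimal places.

n = 6, Σp = 179.1, Σq = 276.6, Σp² = 5813.97, Σq² = 12859.34, Σpq = 8154.04
nΣpq − ΣpΣq = 48924.24 − 49539.06 = -614.82
nΣp² − (Σp)² = 34883.82 − 32076.81 = 2807.01; nΣq² − (Σq)² = 77156.04 − 76507.56 = 648.48
r = -614.82 / √(2807.01 × 648.48) = -614.82 / 1349.1812 ≈ -0.456

-0.456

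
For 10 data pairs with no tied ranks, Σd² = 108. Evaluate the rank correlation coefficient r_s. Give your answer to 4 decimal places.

ρ = 1 − 6Σd² / [n(n²−1)] = 1 − 6×108 / (10×99)
  = 1 − 648/990 = 1 − 0.65455 ≈ 0.3455

0.3455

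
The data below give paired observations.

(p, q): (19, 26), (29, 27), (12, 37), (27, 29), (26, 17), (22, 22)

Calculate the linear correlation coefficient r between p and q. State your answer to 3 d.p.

n = 6, Σp = 135, Σq = 158, Σp² = 3235, Σq² = 4388, Σpq = 3430
nΣpq − ΣpΣq = 20580 − 21330 = -750
nΣp² − (Σp)² = 19410 − 18225 = 1185; nΣq² − (Σq)² = 26328 − 24964 = 1364
r = -750 / √(1185 × 1364) = -750 / 1271.3536 ≈ -0.590

-0.590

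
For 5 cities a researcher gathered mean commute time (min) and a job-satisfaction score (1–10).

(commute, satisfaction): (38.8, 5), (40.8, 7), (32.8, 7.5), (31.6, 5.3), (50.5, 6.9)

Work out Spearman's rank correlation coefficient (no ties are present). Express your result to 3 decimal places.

0.100

Rank commute: 3, 4, 2, 1, 5
Rank satisfaction: 1, 4, 5, 2, 3
d = rank(commute) − rank(satisfaction): 2, 0, -3, -1, 2; Σd² = 18
ρ = 1 − 6Σd² / [n(n²−1)] = 1 − 6×18 / (5×24) = 1 − 108/120 ≈ 0.100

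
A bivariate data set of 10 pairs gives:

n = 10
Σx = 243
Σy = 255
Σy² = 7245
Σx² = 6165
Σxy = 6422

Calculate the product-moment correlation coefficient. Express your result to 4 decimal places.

r = (nΣxy − ΣxΣy) / √[(nΣx² − (Σx)²)(nΣy² − (Σy)²)]
Numerator: 10×6422 − 243×255 = 2255
Denominator: √[(61650 − 59049)(72450 − 65025)] = √[2601 × 7425] = 4394.5904
r = 2255 / 4394.5904 ≈ 0.5131

0.5131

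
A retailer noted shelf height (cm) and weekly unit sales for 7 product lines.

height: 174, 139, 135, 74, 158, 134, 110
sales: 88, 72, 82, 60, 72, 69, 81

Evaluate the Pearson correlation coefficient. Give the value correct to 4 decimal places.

n = 7, Σx = 924, Σy = 524, Σx² = 128318, Σy² = 39758, Σxy = 70362
nΣxy − ΣxΣy = 492534 − 484176 = 8358
nΣx² − (Σx)² = 898226 − 853776 = 44450; nΣy² − (Σy)² = 278306 − 274576 = 3730
r = 8358 / √(44450 × 3730) = 8358 / 12876.2766 ≈ 0.6491

0.6491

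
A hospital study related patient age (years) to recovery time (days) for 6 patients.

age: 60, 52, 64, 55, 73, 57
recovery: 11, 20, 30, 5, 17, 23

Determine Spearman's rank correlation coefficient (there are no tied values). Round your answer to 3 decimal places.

0.200

Rank age: 4, 1, 5, 2, 6, 3
Rank recovery: 2, 4, 6, 1, 3, 5
d = rank(age) − rank(recovery): 2, -3, -1, 1, 3, -2; Σd² = 28
ρ = 1 − 6Σd² / [n(n²−1)] = 1 − 6×28 / (6×35) = 1 − 168/210 ≈ 0.200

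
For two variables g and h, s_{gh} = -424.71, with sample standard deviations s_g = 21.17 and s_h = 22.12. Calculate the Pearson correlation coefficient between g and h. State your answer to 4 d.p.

r = Cov(g,h) / (s_g · s_h) = -424.71 / (21.17 × 22.12)
  = -424.71 / 468.2804 ≈ -0.9070

-0.9070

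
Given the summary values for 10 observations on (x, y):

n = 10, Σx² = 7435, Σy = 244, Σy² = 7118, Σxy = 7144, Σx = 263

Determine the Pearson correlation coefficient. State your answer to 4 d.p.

r = (nΣxy − ΣxΣy) / √[(nΣx² − (Σx)²)(nΣy² − (Σy)²)]
Numerator: 10×7144 − 263×244 = 7268
Denominator: √[(74350 − 69169)(71180 − 59536)] = √[5181 × 11644] = 7767.0821
r = 7268 / 7767.0821 ≈ 0.9357

0.9357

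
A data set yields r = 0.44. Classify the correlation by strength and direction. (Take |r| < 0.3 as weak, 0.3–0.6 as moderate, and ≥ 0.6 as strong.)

r = 0.44 > 0 so the relationship is positive.
|r| = 0.44, which falls in the moderate range.

moderate positive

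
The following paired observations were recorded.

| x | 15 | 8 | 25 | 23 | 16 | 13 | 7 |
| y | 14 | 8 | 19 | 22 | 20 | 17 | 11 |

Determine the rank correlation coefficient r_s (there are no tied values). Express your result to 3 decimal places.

0.821

Rank x: 4, 2, 7, 6, 5, 3, 1
Rank y: 3, 1, 5, 7, 6, 4, 2
d = rank(x) − rank(y): 1, 1, 2, -1, -1, -1, -1; Σd² = 10
ρ = 1 − 6Σd² / [n(n²−1)] = 1 − 6×10 / (7×48) = 1 − 60/336 ≈ 0.821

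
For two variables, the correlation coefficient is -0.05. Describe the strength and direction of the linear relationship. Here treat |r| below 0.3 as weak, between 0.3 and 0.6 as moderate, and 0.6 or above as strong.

weak negative

r = -0.05 < 0 so the relationship is negative.
|r| = 0.05, which falls in the weak range.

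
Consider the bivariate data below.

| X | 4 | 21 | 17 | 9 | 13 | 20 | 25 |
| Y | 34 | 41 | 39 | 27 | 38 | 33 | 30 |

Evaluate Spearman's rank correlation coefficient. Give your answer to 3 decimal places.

Rank X: 1, 6, 4, 2, 3, 5, 7
Rank Y: 4, 7, 6, 1, 5, 3, 2
d = rank(X) − rank(Y): -3, -1, -2, 1, -2, 2, 5; Σd² = 48
ρ = 1 − 6Σd² / [n(n²−1)] = 1 − 6×48 / (7×48) = 1 − 288/336 ≈ 0.143

0.143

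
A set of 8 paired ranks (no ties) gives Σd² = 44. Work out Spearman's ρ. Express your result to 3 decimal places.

0.476

ρ = 1 − 6Σd² / [n(n²−1)] = 1 − 6×44 / (8×63)
  = 1 − 264/504 = 1 − 0.5238 ≈ 0.476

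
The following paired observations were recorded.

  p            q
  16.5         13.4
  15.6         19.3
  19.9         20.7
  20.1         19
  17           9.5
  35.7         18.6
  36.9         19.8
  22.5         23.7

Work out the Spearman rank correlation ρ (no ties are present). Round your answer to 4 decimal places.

Rank p: 2, 1, 4, 5, 3, 7, 8, 6
Rank q: 2, 5, 7, 4, 1, 3, 6, 8
d = rank(p) − rank(q): 0, -4, -3, 1, 2, 4, 2, -2; Σd² = 54
ρ = 1 − 6Σd² / [n(n²−1)] = 1 − 6×54 / (8×63) = 1 − 324/504 ≈ 0.3571

0.3571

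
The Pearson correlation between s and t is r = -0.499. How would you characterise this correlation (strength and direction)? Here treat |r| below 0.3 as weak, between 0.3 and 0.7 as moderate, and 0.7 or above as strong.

r = -0.499 < 0 so the relationship is negative.
|r| = 0.499, which falls in the moderate range.

moderate negative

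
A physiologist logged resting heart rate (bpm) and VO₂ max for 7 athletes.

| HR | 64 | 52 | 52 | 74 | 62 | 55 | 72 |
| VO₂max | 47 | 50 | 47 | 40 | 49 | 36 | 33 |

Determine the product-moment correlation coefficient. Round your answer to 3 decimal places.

-0.511

n = 7, Σx = 431, Σy = 302, Σx² = 27033, Σy² = 13304, Σxy = 18406
nΣxy − ΣxΣy = 128842 − 130162 = -1320
nΣx² − (Σx)² = 189231 − 185761 = 3470; nΣy² − (Σy)² = 93128 − 91204 = 1924
r = -1320 / √(3470 × 1924) = -1320 / 2583.8498 ≈ -0.511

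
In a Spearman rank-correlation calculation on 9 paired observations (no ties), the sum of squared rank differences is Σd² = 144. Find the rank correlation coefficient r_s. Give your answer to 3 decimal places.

ρ = 1 − 6Σd² / [n(n²−1)] = 1 − 6×144 / (9×80)
  = 1 − 864/720 = 1 − 1.2000 ≈ -0.200

-0.200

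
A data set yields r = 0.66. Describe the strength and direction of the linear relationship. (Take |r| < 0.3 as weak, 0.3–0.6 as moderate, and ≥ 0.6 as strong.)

r = 0.66 > 0 so the relationship is positive.
|r| = 0.66, which falls in the strong range.

strong positive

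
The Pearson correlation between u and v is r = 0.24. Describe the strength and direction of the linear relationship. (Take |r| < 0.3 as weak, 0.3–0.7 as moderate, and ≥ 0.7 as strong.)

weak positive

r = 0.24 > 0 so the relationship is positive.
|r| = 0.24, which falls in the weak range.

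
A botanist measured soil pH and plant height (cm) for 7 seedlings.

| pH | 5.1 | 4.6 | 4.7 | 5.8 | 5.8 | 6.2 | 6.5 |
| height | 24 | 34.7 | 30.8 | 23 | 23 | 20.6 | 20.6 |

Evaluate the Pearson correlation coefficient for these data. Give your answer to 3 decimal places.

n = 7, Σx = 38.7, Σy = 176.7, Σx² = 217.23, Σy² = 4635.45, Σxy = 955.2
nΣxy − ΣxΣy = 6686.4 − 6838.29 = -151.89
nΣx² − (Σx)² = 1520.61 − 1497.69 = 22.92; nΣy² − (Σy)² = 32448.15 − 31222.89 = 1225.26
r = -151.89 / √(22.92 × 1225.26) = -151.89 / 167.5797 ≈ -0.906

-0.906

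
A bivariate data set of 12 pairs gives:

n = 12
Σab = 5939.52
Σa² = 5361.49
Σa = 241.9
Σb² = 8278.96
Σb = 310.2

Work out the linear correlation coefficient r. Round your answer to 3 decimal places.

-0.882

r = (nΣab − ΣaΣb) / √[(nΣa² − (Σa)²)(nΣb² − (Σb)²)]
Numerator: 12×5939.52 − 241.9×310.2 = -3763.14
Denominator: √[(64337.88 − 58515.61)(99347.52 − 96224.04)] = √[5822.27 × 3123.48] = 4264.4746
r = -3763.14 / 4264.4746 ≈ -0.882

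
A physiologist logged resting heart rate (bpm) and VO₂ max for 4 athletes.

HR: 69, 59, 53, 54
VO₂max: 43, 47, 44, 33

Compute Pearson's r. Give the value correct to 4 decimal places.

n = 4, Σx = 235, Σy = 167, Σx² = 13967, Σy² = 7083, Σxy = 9854
nΣxy − ΣxΣy = 39416 − 39245 = 171
nΣx² − (Σx)² = 55868 − 55225 = 643; nΣy² − (Σy)² = 28332 − 27889 = 443
r = 171 / √(643 × 443) = 171 / 533.7125 ≈ 0.3204

0.3204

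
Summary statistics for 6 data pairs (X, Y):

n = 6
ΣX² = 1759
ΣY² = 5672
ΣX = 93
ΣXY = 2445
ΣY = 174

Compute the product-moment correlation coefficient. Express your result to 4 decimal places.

-0.5653

r = (nΣXY − ΣXΣY) / √[(nΣX² − (ΣX)²)(nΣY² − (ΣY)²)]
Numerator: 6×2445 − 93×174 = -1512
Denominator: √[(10554 − 8649)(34032 − 30276)] = √[1905 × 3756] = 2674.9168
r = -1512 / 2674.9168 ≈ -0.5653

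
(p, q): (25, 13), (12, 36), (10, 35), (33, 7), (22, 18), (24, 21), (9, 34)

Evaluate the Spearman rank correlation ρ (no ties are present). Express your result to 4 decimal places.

-0.8214

Rank p: 6, 3, 2, 7, 4, 5, 1
Rank q: 2, 7, 6, 1, 3, 4, 5
d = rank(p) − rank(q): 4, -4, -4, 6, 1, 1, -4; Σd² = 102
ρ = 1 − 6Σd² / [n(n²−1)] = 1 − 6×102 / (7×48) = 1 − 612/336 ≈ -0.8214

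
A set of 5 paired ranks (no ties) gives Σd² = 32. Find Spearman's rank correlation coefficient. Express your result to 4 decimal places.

-0.6000

ρ = 1 − 6Σd² / [n(n²−1)] = 1 − 6×32 / (5×24)
  = 1 − 192/120 = 1 − 1.60000 ≈ -0.6000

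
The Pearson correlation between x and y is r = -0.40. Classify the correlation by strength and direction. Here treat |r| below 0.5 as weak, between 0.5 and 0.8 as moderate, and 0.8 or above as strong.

weak negative

r = -0.40 < 0 so the relationship is negative.
|r| = 0.40, which falls in the weak range.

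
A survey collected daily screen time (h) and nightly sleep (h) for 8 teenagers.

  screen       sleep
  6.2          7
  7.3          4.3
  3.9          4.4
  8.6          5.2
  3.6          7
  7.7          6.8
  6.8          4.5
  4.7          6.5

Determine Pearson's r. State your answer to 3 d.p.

n = 8, Σx = 48.8, Σy = 45.7, Σx² = 321.48, Σy² = 271.63, Σxy = 275.38
nΣxy − ΣxΣy = 2203.04 − 2230.16 = -27.12
nΣx² − (Σx)² = 2571.84 − 2381.44 = 190.4; nΣy² − (Σy)² = 2173.04 − 2088.49 = 84.55
r = -27.12 / √(190.4 × 84.55) = -27.12 / 126.8792 ≈ -0.214

-0.214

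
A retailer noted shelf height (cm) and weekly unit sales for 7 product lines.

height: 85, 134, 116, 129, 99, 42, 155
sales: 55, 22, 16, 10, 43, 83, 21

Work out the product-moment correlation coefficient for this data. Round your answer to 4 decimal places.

-0.9169

n = 7, Σx = 760, Σy = 250, Σx² = 90868, Σy² = 13044, Σxy = 21767
nΣxy − ΣxΣy = 152369 − 190000 = -37631
nΣx² − (Σx)² = 636076 − 577600 = 58476; nΣy² − (Σy)² = 91308 − 62500 = 28808
r = -37631 / √(58476 × 28808) = -37631 / 41043.5940 ≈ -0.9169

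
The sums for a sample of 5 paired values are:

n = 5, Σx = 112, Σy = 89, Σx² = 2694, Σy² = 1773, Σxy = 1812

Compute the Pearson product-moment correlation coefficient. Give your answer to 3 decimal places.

r = (nΣxy − ΣxΣy) / √[(nΣx² − (Σx)²)(nΣy² − (Σy)²)]
Numerator: 5×1812 − 112×89 = -908
Denominator: √[(13470 − 12544)(8865 − 7921)] = √[926 × 944] = 934.9567
r = -908 / 934.9567 ≈ -0.971

-0.971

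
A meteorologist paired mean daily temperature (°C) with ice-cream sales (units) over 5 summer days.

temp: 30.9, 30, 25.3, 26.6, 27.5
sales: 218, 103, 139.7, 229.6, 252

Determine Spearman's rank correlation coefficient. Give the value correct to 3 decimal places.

Rank temp: 5, 4, 1, 2, 3
Rank sales: 3, 1, 2, 4, 5
d = rank(temp) − rank(sales): 2, 3, -1, -2, -2; Σd² = 22
ρ = 1 − 6Σd² / [n(n²−1)] = 1 − 6×22 / (5×24) = 1 − 132/120 ≈ -0.100

-0.100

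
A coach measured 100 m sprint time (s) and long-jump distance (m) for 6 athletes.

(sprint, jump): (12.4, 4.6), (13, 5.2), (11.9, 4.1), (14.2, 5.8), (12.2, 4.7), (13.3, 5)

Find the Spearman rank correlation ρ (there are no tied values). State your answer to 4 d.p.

Rank sprint: 3, 4, 1, 6, 2, 5
Rank jump: 2, 5, 1, 6, 3, 4
d = rank(sprint) − rank(jump): 1, -1, 0, 0, -1, 1; Σd² = 4
ρ = 1 − 6Σd² / [n(n²−1)] = 1 − 6×4 / (6×35) = 1 − 24/210 ≈ 0.8857

0.8857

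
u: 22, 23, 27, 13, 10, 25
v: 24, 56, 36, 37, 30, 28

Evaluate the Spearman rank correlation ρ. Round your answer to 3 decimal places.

Rank u: 3, 4, 6, 2, 1, 5
Rank v: 1, 6, 4, 5, 3, 2
d = rank(u) − rank(v): 2, -2, 2, -3, -2, 3; Σd² = 34
ρ = 1 − 6Σd² / [n(n²−1)] = 1 − 6×34 / (6×35) = 1 − 204/210 ≈ 0.029

0.029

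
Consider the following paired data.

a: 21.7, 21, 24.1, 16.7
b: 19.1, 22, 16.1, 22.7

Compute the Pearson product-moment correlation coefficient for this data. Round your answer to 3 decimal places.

-0.872

n = 4, Σa = 83.5, Σb = 79.9, Σa² = 1771.59, Σb² = 1623.31, Σab = 1643.57
nΣab − ΣaΣb = 6574.28 − 6671.65 = -97.37
nΣa² − (Σa)² = 7086.36 − 6972.25 = 114.11; nΣb² − (Σb)² = 6493.24 − 6384.01 = 109.23
r = -97.37 / √(114.11 × 109.23) = -97.37 / 111.6433 ≈ -0.872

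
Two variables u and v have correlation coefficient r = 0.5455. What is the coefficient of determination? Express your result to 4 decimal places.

r² = (0.5455)² = 0.2976

0.2976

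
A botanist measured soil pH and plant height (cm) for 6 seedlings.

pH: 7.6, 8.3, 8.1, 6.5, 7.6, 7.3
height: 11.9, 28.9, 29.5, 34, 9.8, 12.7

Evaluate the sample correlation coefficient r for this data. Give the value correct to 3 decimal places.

-0.058

n = 6, Σx = 45.4, Σy = 126.8, Σx² = 345.56, Σy² = 3260.4, Σxy = 957.45
nΣxy − ΣxΣy = 5744.7 − 5756.72 = -12.02
nΣx² − (Σx)² = 2073.36 − 2061.16 = 12.2; nΣy² − (Σy)² = 19562.4 − 16078.24 = 3484.16
r = -12.02 / √(12.2 × 3484.16) = -12.02 / 206.1717 ≈ -0.058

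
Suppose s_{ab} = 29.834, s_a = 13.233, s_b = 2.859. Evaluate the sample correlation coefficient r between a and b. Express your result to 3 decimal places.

r = Cov(a,b) / (s_a · s_b) = 29.834 / (13.233 × 2.859)
  = 29.834 / 37.8331 ≈ 0.789

0.789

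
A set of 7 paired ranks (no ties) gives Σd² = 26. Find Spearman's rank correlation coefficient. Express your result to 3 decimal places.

ρ = 1 − 6Σd² / [n(n²−1)] = 1 − 6×26 / (7×48)
  = 1 − 156/336 = 1 − 0.4643 ≈ 0.536

0.536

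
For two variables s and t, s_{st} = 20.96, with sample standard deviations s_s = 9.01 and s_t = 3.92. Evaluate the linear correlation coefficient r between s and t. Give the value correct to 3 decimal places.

0.593

r = Cov(s,t) / (s_s · s_t) = 20.96 / (9.01 × 3.92)
  = 20.96 / 35.3192 ≈ 0.593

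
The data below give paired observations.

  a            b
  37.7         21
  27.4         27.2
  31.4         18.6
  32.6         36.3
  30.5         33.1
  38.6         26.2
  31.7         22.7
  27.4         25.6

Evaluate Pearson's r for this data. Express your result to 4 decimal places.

n = 8, Σa = 257.3, Σb = 210.7, Σa² = 8396.63, Σb² = 5797.19, Σab = 6746.3
nΣab − ΣaΣb = 53970.4 − 54213.11 = -242.71
nΣa² − (Σa)² = 67173.04 − 66203.29 = 969.75; nΣb² − (Σb)² = 46377.52 − 44394.49 = 1983.03
r = -242.71 / √(969.75 × 1983.03) = -242.71 / 1386.7384 ≈ -0.1750

-0.1750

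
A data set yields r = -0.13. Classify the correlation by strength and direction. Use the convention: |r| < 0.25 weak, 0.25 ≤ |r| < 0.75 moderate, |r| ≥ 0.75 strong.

r = -0.13 < 0 so the relationship is negative.
|r| = 0.13, which falls in the weak range.

weak negative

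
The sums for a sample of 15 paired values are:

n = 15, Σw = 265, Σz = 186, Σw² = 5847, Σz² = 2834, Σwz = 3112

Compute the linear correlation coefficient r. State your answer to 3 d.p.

r = (nΣwz − ΣwΣz) / √[(nΣw² − (Σw)²)(nΣz² − (Σz)²)]
Numerator: 15×3112 − 265×186 = -2610
Denominator: √[(87705 − 70225)(42510 − 34596)] = √[17480 × 7914] = 11761.6631
r = -2610 / 11761.6631 ≈ -0.222

-0.222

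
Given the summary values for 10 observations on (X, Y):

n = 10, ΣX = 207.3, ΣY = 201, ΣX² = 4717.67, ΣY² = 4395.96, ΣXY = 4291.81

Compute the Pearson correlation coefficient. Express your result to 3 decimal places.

r = (nΣXY − ΣXΣY) / √[(nΣX² − (ΣX)²)(nΣY² − (ΣY)²)]
Numerator: 10×4291.81 − 207.3×201 = 1250.8
Denominator: √[(47176.7 − 42973.29)(43959.6 − 40401)] = √[4203.41 × 3558.6] = 3867.5903
r = 1250.8 / 3867.5903 ≈ 0.323

0.323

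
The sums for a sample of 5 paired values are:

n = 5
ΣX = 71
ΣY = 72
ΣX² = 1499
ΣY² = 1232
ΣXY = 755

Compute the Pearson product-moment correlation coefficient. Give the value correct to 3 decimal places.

r = (nΣXY − ΣXΣY) / √[(nΣX² − (ΣX)²)(nΣY² − (ΣY)²)]
Numerator: 5×755 − 71×72 = -1337
Denominator: √[(7495 − 5041)(6160 − 5184)] = √[2454 × 976] = 1547.6124
r = -1337 / 1547.6124 ≈ -0.864

-0.864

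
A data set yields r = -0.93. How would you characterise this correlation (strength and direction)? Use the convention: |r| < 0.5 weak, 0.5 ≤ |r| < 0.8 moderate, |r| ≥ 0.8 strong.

strong negative

r = -0.93 < 0 so the relationship is negative.
|r| = 0.93, which falls in the strong range.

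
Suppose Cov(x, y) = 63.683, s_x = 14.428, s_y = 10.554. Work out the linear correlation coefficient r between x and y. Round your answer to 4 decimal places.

0.4182

r = Cov(x,y) / (s_x · s_y) = 63.683 / (14.428 × 10.554)
  = 63.683 / 152.2731 ≈ 0.4182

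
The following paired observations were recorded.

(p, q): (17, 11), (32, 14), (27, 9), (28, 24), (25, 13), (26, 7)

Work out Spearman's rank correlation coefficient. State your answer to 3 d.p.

0.486

Rank p: 1, 6, 4, 5, 2, 3
Rank q: 3, 5, 2, 6, 4, 1
d = rank(p) − rank(q): -2, 1, 2, -1, -2, 2; Σd² = 18
ρ = 1 − 6Σd² / [n(n²−1)] = 1 − 6×18 / (6×35) = 1 − 108/210 ≈ 0.486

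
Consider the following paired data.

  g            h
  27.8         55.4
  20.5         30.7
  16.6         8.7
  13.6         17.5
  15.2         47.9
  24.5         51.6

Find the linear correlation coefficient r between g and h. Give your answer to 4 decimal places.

n = 6, Σg = 118.2, Σh = 211.8, Σg² = 2484.9, Σh² = 9350.56, Σgh = 4544.17
nΣgh − ΣgΣh = 27265.02 − 25034.76 = 2230.26
nΣg² − (Σg)² = 14909.4 − 13971.24 = 938.16; nΣh² − (Σh)² = 56103.36 − 44859.24 = 11244.12
r = 2230.26 / √(938.16 × 11244.12) = 2230.26 / 3247.8891 ≈ 0.6867

0.6867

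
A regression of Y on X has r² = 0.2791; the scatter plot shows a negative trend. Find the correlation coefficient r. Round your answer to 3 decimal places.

-0.528

|r| = √0.2791 = 0.528
The association is negative, so r = −0.528.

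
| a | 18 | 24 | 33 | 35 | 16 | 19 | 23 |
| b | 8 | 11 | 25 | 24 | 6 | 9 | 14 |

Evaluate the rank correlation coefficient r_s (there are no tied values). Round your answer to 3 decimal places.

Rank a: 2, 5, 6, 7, 1, 3, 4
Rank b: 2, 4, 7, 6, 1, 3, 5
d = rank(a) − rank(b): 0, 1, -1, 1, 0, 0, -1; Σd² = 4
ρ = 1 − 6Σd² / [n(n²−1)] = 1 − 6×4 / (7×48) = 1 − 24/336 ≈ 0.929

0.929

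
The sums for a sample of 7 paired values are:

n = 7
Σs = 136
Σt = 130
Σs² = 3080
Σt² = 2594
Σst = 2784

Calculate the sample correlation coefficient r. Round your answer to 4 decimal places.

r = (nΣst − ΣsΣt) / √[(nΣs² − (Σs)²)(nΣt² − (Σt)²)]
Numerator: 7×2784 − 136×130 = 1808
Denominator: √[(21560 − 18496)(18158 − 16900)] = √[3064 × 1258] = 1963.2911
r = 1808 / 1963.2911 ≈ 0.9209

0.9209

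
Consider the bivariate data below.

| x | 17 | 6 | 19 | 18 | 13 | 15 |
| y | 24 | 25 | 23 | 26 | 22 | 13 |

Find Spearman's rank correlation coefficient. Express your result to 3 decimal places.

0.143

Rank x: 4, 1, 6, 5, 2, 3
Rank y: 4, 5, 3, 6, 2, 1
d = rank(x) − rank(y): 0, -4, 3, -1, 0, 2; Σd² = 30
ρ = 1 − 6Σd² / [n(n²−1)] = 1 − 6×30 / (6×35) = 1 − 180/210 ≈ 0.143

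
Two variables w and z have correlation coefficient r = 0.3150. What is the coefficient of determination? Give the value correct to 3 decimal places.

r² = (0.3150)² = 0.099

0.099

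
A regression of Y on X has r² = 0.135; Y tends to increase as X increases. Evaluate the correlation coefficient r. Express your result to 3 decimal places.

|r| = √0.135 = 0.367
The association is positive, so r = 0.367.

0.367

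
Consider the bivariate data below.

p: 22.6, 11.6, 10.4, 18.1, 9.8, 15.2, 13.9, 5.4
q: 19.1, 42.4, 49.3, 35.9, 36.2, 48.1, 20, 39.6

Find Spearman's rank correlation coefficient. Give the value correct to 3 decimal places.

Rank p: 8, 4, 3, 7, 2, 6, 5, 1
Rank q: 1, 6, 8, 3, 4, 7, 2, 5
d = rank(p) − rank(q): 7, -2, -5, 4, -2, -1, 3, -4; Σd² = 124
ρ = 1 − 6Σd² / [n(n²−1)] = 1 − 6×124 / (8×63) = 1 − 744/504 ≈ -0.476

-0.476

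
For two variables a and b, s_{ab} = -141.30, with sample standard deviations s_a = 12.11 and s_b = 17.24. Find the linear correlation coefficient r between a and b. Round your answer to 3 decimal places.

-0.677

r = Cov(a,b) / (s_a · s_b) = -141.30 / (12.11 × 17.24)
  = -141.30 / 208.7764 ≈ -0.677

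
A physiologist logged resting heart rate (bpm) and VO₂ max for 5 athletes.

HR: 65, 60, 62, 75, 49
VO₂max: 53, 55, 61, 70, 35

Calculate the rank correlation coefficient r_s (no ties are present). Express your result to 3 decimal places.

0.700

Rank HR: 4, 2, 3, 5, 1
Rank VO₂max: 2, 3, 4, 5, 1
d = rank(HR) − rank(VO₂max): 2, -1, -1, 0, 0; Σd² = 6
ρ = 1 − 6Σd² / [n(n²−1)] = 1 − 6×6 / (5×24) = 1 − 36/120 ≈ 0.700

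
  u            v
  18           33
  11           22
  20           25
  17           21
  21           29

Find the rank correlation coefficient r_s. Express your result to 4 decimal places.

Rank u: 3, 1, 4, 2, 5
Rank v: 5, 2, 3, 1, 4
d = rank(u) − rank(v): -2, -1, 1, 1, 1; Σd² = 8
ρ = 1 − 6Σd² / [n(n²−1)] = 1 − 6×8 / (5×24) = 1 − 48/120 ≈ 0.6000

0.6000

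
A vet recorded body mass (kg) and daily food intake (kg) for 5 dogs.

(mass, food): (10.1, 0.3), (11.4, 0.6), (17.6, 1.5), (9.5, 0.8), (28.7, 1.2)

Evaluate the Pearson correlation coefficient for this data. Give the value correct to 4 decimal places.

n = 5, Σx = 77.3, Σy = 4.4, Σx² = 1455.67, Σy² = 4.78, Σxy = 78.31
nΣxy − ΣxΣy = 391.55 − 340.12 = 51.43
nΣx² − (Σx)² = 7278.35 − 5975.29 = 1303.06; nΣy² − (Σy)² = 23.9 − 19.36 = 4.54
r = 51.43 / √(1303.06 × 4.54) = 51.43 / 76.9148 ≈ 0.6687

0.6687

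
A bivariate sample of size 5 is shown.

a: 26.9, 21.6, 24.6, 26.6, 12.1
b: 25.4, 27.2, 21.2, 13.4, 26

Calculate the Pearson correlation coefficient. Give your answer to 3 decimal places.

n = 5, Σa = 111.8, Σb = 113.2, Σa² = 2649.3, Σb² = 2690, Σab = 2463.34
nΣab − ΣaΣb = 12316.7 − 12655.76 = -339.06
nΣa² − (Σa)² = 13246.5 − 12499.24 = 747.26; nΣb² − (Σb)² = 13450 − 12814.24 = 635.76
r = -339.06 / √(747.26 × 635.76) = -339.06 / 689.2590 ≈ -0.492

-0.492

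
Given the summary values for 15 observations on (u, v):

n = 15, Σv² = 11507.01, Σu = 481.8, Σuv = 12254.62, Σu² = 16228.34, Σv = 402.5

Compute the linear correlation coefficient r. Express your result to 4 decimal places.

r = (nΣuv − ΣuΣv) / √[(nΣu² − (Σu)²)(nΣv² − (Σv)²)]
Numerator: 15×12254.62 − 481.8×402.5 = -10105.2
Denominator: √[(243425.1 − 232131.24)(172605.15 − 162006.25)] = √[11293.86 × 10598.9] = 10940.8634
r = -10105.2 / 10940.8634 ≈ -0.9236

-0.9236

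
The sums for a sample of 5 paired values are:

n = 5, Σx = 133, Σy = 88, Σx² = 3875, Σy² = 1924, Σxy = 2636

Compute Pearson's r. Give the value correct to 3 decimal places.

r = (nΣxy − ΣxΣy) / √[(nΣx² − (Σx)²)(nΣy² − (Σy)²)]
Numerator: 5×2636 − 133×88 = 1476
Denominator: √[(19375 − 17689)(9620 − 7744)] = √[1686 × 1876] = 1778.4645
r = 1476 / 1778.4645 ≈ 0.830

0.830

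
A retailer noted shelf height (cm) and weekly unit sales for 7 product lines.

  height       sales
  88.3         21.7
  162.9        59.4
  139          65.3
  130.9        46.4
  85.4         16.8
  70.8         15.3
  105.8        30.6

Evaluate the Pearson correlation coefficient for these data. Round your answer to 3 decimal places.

n = 7, Σx = 783.1, Σy = 255.5, Σx² = 94288.55, Σy² = 11868.99, Σxy = 32498.27
nΣxy − ΣxΣy = 227487.89 − 200082.05 = 27405.84
nΣx² − (Σx)² = 660019.85 − 613245.61 = 46774.24; nΣy² − (Σy)² = 83082.93 − 65280.25 = 17802.68
r = 27405.84 / √(46774.24 × 17802.68) = 27405.84 / 28856.6600 ≈ 0.950

0.950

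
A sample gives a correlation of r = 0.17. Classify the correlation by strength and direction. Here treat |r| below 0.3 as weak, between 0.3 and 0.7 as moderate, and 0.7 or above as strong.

r = 0.17 > 0 so the relationship is positive.
|r| = 0.17, which falls in the weak range.

weak positive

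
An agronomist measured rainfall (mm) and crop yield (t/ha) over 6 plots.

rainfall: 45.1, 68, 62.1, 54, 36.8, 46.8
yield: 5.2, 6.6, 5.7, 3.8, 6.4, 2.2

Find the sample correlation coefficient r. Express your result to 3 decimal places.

n = 6, Σx = 312.8, Σy = 29.9, Σx² = 16974.9, Σy² = 163.33, Σxy = 1580.97
nΣxy − ΣxΣy = 9485.82 − 9352.72 = 133.1
nΣx² − (Σx)² = 101849.4 − 97843.84 = 4005.56; nΣy² − (Σy)² = 979.98 − 894.01 = 85.97
r = 133.1 / √(4005.56 × 85.97) = 133.1 / 586.8202 ≈ 0.227

0.227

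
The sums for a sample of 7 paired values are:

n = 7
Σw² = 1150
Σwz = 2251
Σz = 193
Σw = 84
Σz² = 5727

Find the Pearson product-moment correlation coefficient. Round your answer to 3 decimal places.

r = (nΣwz − ΣwΣz) / √[(nΣw² − (Σw)²)(nΣz² − (Σz)²)]
Numerator: 7×2251 − 84×193 = -455
Denominator: √[(8050 − 7056)(40089 − 37249)] = √[994 × 2840] = 1680.1667
r = -455 / 1680.1667 ≈ -0.271

-0.271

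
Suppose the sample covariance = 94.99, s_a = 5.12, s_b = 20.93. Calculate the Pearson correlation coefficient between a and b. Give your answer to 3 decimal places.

r = Cov(a,b) / (s_a · s_b) = 94.99 / (5.12 × 20.93)
  = 94.99 / 107.1616 ≈ 0.886

0.886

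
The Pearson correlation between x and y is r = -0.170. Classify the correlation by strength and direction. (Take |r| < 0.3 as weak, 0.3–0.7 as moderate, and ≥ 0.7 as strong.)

weak negative

r = -0.170 < 0 so the relationship is negative.
|r| = 0.170, which falls in the weak range.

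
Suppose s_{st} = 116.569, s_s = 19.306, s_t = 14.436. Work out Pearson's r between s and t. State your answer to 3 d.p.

r = Cov(s,t) / (s_s · s_t) = 116.569 / (19.306 × 14.436)
  = 116.569 / 278.7014 ≈ 0.418

0.418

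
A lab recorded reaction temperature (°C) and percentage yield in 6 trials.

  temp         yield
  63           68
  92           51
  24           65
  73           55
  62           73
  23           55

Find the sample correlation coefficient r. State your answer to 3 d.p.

n = 6, Σx = 337, Σy = 367, Σx² = 22711, Σy² = 22829, Σxy = 20342
nΣxy − ΣxΣy = 122052 − 123679 = -1627
nΣx² − (Σx)² = 136266 − 113569 = 22697; nΣy² − (Σy)² = 136974 − 134689 = 2285
r = -1627 / √(22697 × 2285) = -1627 / 7201.5724 ≈ -0.226

-0.226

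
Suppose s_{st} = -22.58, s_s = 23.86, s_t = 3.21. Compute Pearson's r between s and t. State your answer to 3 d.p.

r = Cov(s,t) / (s_s · s_t) = -22.58 / (23.86 × 3.21)
  = -22.58 / 76.5906 ≈ -0.295

-0.295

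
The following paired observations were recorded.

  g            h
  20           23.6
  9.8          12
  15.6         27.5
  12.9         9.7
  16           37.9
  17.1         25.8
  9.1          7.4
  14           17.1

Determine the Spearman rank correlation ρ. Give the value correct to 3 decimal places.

0.762

Rank g: 8, 2, 5, 3, 6, 7, 1, 4
Rank h: 5, 3, 7, 2, 8, 6, 1, 4
d = rank(g) − rank(h): 3, -1, -2, 1, -2, 1, 0, 0; Σd² = 20
ρ = 1 − 6Σd² / [n(n²−1)] = 1 − 6×20 / (8×63) = 1 − 120/504 ≈ 0.762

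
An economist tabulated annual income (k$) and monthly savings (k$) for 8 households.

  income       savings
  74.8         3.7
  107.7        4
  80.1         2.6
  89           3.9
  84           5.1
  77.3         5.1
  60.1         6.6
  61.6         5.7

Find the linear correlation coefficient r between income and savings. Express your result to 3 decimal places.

n = 8, Σx = 634.6, Σy = 36.7, Σx² = 51969.2, Σy² = 179.73, Σxy = 2833.33
nΣxy − ΣxΣy = 22666.64 − 23289.82 = -623.18
nΣx² − (Σx)² = 415753.6 − 402717.16 = 13036.44; nΣy² − (Σy)² = 1437.84 − 1346.89 = 90.95
r = -623.18 / √(13036.44 × 90.95) = -623.18 / 1088.8821 ≈ -0.572

-0.572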